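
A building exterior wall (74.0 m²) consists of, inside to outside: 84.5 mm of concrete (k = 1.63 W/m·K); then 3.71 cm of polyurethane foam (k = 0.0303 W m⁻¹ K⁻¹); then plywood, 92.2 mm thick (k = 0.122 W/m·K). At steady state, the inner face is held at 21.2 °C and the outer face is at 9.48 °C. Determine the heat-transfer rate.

Series thermal resistances, inner to outer:
  R_concrete = L/(kA) = 0.0845/(1.63·74.0) = 7.005×10^-4 K/W
  R_polyurethane foam = L/(kA) = 0.0371/(0.0303·74.0) = 0.01655 K/W
  R_plywood = L/(kA) = 0.0922/(0.122·74.0) = 0.01021 K/W
ΣR = 7.005×10^-4 + 0.01655 + 0.01021 = 0.02746 K/W
Q = ΔT/ΣR = (21.2 °C − 9.48 °C)/0.02746 = 427 W

Q = 427 W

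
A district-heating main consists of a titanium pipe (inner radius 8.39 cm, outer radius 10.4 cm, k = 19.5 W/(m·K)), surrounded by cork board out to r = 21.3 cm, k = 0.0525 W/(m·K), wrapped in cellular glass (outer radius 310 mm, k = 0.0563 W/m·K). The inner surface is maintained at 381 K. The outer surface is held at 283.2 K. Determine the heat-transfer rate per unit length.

Resistance network (inner→outer):
  R'_titanium = ln(0.104/0.0839)/(2πk) = 0.2148/(2π·19.5) = 0.001753 m·K/W
  R'_cork board = ln(0.213/0.104)/(2πk) = 0.7169/(2π·0.0525) = 2.173 m·K/W
  R'_cellular glass = ln(0.310/0.213)/(2πk) = 0.3753/(2π·0.0563) = 1.061 m·K/W
ΣR = 0.001753 + 2.173 + 1.061 = 3.236 m·K/W
Q' = ΔT/ΣR = (381 K − 283.2 K)/3.236 = 30.2 W/m

Q' = 30.2 W/m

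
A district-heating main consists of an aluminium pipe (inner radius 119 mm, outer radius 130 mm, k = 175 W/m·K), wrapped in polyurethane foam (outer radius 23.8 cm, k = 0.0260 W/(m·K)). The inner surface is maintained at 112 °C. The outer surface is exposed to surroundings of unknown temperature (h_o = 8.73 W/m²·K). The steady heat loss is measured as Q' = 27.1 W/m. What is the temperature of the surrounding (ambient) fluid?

Sum the resistances:
  R'_aluminium = ln(0.130/0.119)/(2πk) = 0.08841/(2π·175) = 8.041×10^-5 m·K/W
  R'_polyurethane foam = ln(0.238/0.130)/(2πk) = 0.6047/(2π·0.0260) = 3.702 m·K/W
  R'_conv,out = 1/(2πr h) = 1/(2π·0.238·8.73) = 0.07660 m·K/W
ΣR = 3.778 m·K/W
ΔT = Q'·ΣR = 27.1 × 3.778 = 102.4 K
Heat flows outward, so T_out = T_in − ΔT = 112 − 102.4 = 9.6 °C

T_out = 9.6 °C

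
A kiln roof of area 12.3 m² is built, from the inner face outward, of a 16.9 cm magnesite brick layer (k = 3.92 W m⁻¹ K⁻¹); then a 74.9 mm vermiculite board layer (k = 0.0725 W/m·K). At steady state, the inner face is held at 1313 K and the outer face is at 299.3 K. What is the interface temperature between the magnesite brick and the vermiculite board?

T = 1272 K

Treat each layer as a resistance in series:
  R_magnesite brick = L/(kA) = 0.169/(3.92·12.3) = 0.003505 K/W
  R_vermiculite board = L/(kA) = 0.0749/(0.0725·12.3) = 0.08399 K/W
ΣR = 0.003505 + 0.08399 = 0.08749 K/W
Q = ΔT/ΣR = (1313 K − 299.3 K)/0.08749 = 11590 W
From the inner boundary to the magnesite brick/vermiculite board interface, ΣR_partial = 0.003505 K/W.
T_interface = T_in − Q·ΣR_partial = 1313 K − (11590)(0.003505) = 1272 K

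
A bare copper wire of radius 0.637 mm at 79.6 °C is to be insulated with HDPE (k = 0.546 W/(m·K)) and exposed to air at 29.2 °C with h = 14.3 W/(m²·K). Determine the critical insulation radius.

r_cr = 3.82 cm

For a cylinder, r_cr = k_ins/h = 0.546/14.3 = 0.0382 m = 3.82 cm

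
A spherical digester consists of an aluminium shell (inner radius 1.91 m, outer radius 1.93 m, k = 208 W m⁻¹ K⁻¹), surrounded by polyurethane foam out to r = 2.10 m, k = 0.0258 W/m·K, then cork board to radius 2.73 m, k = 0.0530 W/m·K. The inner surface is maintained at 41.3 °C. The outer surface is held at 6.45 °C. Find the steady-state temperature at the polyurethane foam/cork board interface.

Series thermal resistances, inner to outer:
  R_aluminium = (1/1.91 − 1/1.93)/(4πk) = 0.005425/(4π·208) = 2.076×10^-6 K/W
  R_polyurethane foam = (1/1.93 − 1/2.10)/(4πk) = 0.04194/(4π·0.0258) = 0.1294 K/W
  R_cork board = (1/2.10 − 1/2.73)/(4πk) = 0.1099/(4π·0.0530) = 0.1650 K/W
ΣR = 2.076×10^-6 + 0.1294 + 0.1650 = 0.2944 K/W
Q = ΔT/ΣR = (41.3 °C − 6.45 °C)/0.2944 = 118.4 W
From the inner boundary to the polyurethane foam/cork board interface, ΣR_partial = 0.1294 K/W.
T_interface = T_in − Q·ΣR_partial = 41.3 °C − (118.4)(0.1294) = 26.0 °C

T = 26.0 °C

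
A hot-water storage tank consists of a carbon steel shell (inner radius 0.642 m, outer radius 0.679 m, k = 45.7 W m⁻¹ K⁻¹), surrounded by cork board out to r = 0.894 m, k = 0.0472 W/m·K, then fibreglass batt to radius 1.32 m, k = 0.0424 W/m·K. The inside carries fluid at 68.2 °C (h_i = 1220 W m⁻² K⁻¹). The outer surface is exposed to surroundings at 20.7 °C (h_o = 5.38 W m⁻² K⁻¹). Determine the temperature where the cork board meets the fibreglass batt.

T = 46.1 °C

Resistance network (inner→outer):
  R_conv,in = 1/(4πr²h) = 1/(4π·0.642²·1220) = 1.583×10^-4 K/W
  R_carbon steel = (1/0.642 − 1/0.679)/(4πk) = 0.08488/(4π·45.7) = 1.478×10^-4 K/W
  R_cork board = (1/0.679 − 1/0.894)/(4πk) = 0.3542/(4π·0.0472) = 0.5971 K/W
  R_fibreglass batt = (1/0.894 − 1/1.32)/(4πk) = 0.3610/(4π·0.0424) = 0.6775 K/W
  R_conv,out = 1/(4πr²h) = 1/(4π·1.32²·5.38) = 0.008489 K/W
ΣR = 1.583×10^-4 + 1.478×10^-4 + 0.5971 + 0.6775 + 0.008489 = 1.283 K/W
Q = ΔT/ΣR = (68.2 °C − 20.7 °C)/1.283 = 37.02 W
From the inner boundary to the cork board/fibreglass batt interface, ΣR_partial = 0.5974 K/W.
T_interface = T_in − Q·ΣR_partial = 68.2 °C − (37.02)(0.5974) = 46.1 °C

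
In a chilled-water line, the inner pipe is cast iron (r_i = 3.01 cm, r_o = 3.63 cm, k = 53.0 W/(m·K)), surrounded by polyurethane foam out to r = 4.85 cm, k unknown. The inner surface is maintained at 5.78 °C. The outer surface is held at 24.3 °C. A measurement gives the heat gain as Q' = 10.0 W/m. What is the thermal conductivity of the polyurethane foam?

ΣR = ΔT/Q' = |5.78 − 24.3|/10.0 = 1.852 m·K/W
Known resistances:
  R'_cast iron = ln(0.0363/0.0301)/(2πk) = 0.1873/(2π·53.0) = 5.624×10^-4 m·K/W
R_polyurethane foam = ΣR − ΣR_known = 1.852 − 5.624×10^-4 = 1.851 m·K/W
ln(r₂/r₁)/(2πk) = 1.851 ⇒ k = 0.2897/(2π·1.851) = 0.0249 W/m·K

k = 0.0249 W/m·K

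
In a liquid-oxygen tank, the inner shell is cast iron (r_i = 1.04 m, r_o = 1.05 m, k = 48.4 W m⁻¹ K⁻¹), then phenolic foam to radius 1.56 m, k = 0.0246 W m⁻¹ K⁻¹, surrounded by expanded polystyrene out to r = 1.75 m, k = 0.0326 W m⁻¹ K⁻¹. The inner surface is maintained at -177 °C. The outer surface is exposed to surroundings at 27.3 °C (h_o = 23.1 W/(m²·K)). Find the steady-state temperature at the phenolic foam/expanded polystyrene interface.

T = -2.4 °C

Treat each layer as a resistance in series:
  R_cast iron = (1/1.04 − 1/1.05)/(4πk) = 0.009158/(4π·48.4) = 1.506×10^-5 K/W
  R_phenolic foam = (1/1.05 − 1/1.56)/(4πk) = 0.3114/(4π·0.0246) = 1.007 K/W
  R_expanded polystyrene = (1/1.56 − 1/1.75)/(4πk) = 0.06960/(4π·0.0326) = 0.1699 K/W
  R_conv,out = 1/(4πr²h) = 1/(4π·1.75²·23.1) = 0.001125 K/W
ΣR = 1.506×10^-5 + 1.007 + 0.1699 + 0.001125 = 1.178 K/W
Q = ΔT/ΣR = (-177 °C − 27.3 °C)/1.178 = -173.4 W
From the inner boundary to the phenolic foam/expanded polystyrene interface, ΣR_partial = 1.007 K/W.
T_interface = T_in − Q·ΣR_partial = -177 °C − (-173.4)(1.007) = -2.4 °C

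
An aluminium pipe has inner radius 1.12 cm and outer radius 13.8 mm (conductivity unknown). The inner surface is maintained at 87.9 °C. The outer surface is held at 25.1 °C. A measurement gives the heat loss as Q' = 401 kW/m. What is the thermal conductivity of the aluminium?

k = 212 W/m·K

ΣR = ΔT/Q' = |87.9 − 25.1|/4.01×10^5 = 1.566×10^-4 m·K/W
ln(r₂/r₁)/(2πk) = 1.566×10^-4 ⇒ k = 0.2088/(2π·1.566×10^-4) = 212 W/m·K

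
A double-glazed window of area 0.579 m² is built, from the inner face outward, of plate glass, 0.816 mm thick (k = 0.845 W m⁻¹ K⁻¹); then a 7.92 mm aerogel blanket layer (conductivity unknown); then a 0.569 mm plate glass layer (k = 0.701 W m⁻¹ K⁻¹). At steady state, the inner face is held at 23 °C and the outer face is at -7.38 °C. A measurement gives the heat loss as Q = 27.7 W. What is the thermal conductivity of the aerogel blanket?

ΣR = ΔT/Q = |23 − -7.38|/27.7 = 1.097 K/W
Known resistances:
  R_plate glass = L/(kA) = 8.16×10^-4/(0.845·0.579) = 0.001668 K/W
  R_plate glass = L/(kA) = 5.69×10^-4/(0.701·0.579) = 0.001402 K/W
R_aerogel blanket = ΣR − ΣR_known = 1.097 − 0.003070 = 1.094 K/W
L/(kA) = 1.094 ⇒ k = 0.00792/(1.094·0.579) = 0.0125 W/m·K

k = 0.0125 W/m·K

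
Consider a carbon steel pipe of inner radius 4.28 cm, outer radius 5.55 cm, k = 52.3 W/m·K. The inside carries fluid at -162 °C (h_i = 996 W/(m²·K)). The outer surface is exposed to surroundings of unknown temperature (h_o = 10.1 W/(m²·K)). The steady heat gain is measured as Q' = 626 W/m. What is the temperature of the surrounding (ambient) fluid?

T_out = 18.6 °C

Sum the resistances:
  R'_conv,in = 1/(2πr h) = 1/(2π·0.0428·996) = 0.003734 m·K/W
  R'_carbon steel = ln(0.0555/0.0428)/(2πk) = 0.2598/(2π·52.3) = 7.907×10^-4 m·K/W
  R'_conv,out = 1/(2πr h) = 1/(2π·0.0555·10.1) = 0.2839 m·K/W
ΣR = 0.2885 m·K/W
ΔT = Q'·ΣR = 626 × 0.2885 = 180.6 K
Heat flows inward, so T_out = T_in + ΔT = -162 + 180.6 = 18.6 °C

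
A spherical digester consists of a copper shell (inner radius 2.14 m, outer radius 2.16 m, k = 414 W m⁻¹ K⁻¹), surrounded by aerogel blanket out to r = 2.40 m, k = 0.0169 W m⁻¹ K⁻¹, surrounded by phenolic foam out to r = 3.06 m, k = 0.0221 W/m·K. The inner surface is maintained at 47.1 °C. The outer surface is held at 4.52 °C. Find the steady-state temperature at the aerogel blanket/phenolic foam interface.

Treat each layer as a resistance in series:
  R_copper = (1/2.14 − 1/2.16)/(4πk) = 0.004327/(4π·414) = 8.317×10^-7 K/W
  R_aerogel blanket = (1/2.16 − 1/2.40)/(4πk) = 0.04630/(4π·0.0169) = 0.2180 K/W
  R_phenolic foam = (1/2.40 − 1/3.06)/(4πk) = 0.08987/(4π·0.0221) = 0.3236 K/W
ΣR = 8.317×10^-7 + 0.2180 + 0.3236 = 0.5416 K/W
Q = ΔT/ΣR = (47.1 °C − 4.52 °C)/0.5416 = 78.62 W
From the inner boundary to the aerogel blanket/phenolic foam interface, ΣR_partial = 0.2180 K/W.
T_interface = T_in − Q·ΣR_partial = 47.1 °C − (78.62)(0.2180) = 30.0 °C

T = 30.0 °C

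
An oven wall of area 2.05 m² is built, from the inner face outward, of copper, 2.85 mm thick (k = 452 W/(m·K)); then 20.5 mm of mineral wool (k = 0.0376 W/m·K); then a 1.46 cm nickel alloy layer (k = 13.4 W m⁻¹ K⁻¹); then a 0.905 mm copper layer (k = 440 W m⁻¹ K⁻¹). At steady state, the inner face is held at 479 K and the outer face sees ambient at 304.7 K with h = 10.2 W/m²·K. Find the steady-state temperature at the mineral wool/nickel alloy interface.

Series thermal resistances, inner to outer:
  R_copper = L/(kA) = 0.00285/(452·2.05) = 3.076×10^-6 K/W
  R_mineral wool = L/(kA) = 0.0205/(0.0376·2.05) = 0.2660 K/W
  R_nickel alloy = L/(kA) = 0.0146/(13.4·2.05) = 5.315×10^-4 K/W
  R_copper = L/(kA) = 9.05×10^-4/(440·2.05) = 1.003×10^-6 K/W
  R_conv,out = 1/(hA) = 1/(10.2·2.05) = 0.04782 K/W
ΣR = 3.076×10^-6 + 0.2660 + 5.315×10^-4 + 1.003×10^-6 + 0.04782 = 0.3144 K/W
Q = ΔT/ΣR = (479 K − 304.7 K)/0.3144 = 554.4 W
From the inner boundary to the mineral wool/nickel alloy interface, ΣR_partial = 0.2660 K/W.
T_interface = T_in − Q·ΣR_partial = 479 K − (554.4)(0.2660) = 331.5 K

T = 331.5 K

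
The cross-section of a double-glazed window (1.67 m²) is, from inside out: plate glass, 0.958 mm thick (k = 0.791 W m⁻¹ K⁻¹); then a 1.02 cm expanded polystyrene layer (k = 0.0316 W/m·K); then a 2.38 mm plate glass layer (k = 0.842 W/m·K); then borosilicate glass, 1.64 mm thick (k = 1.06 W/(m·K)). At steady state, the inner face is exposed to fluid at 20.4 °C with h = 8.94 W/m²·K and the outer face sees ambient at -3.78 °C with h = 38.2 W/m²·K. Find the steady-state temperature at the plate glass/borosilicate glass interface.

T = -2.34 °C

Resistance network (inner→outer):
  R_conv,in = 1/(hA) = 1/(8.94·1.67) = 0.06698 K/W
  R_plate glass = L/(kA) = 9.58×10^-4/(0.791·1.67) = 7.252×10^-4 K/W
  R_expanded polystyrene = L/(kA) = 0.0102/(0.0316·1.67) = 0.1933 K/W
  R_plate glass = L/(kA) = 0.00238/(0.842·1.67) = 0.001693 K/W
  R_borosilicate glass = L/(kA) = 0.00164/(1.06·1.67) = 9.264×10^-4 K/W
  R_conv,out = 1/(hA) = 1/(38.2·1.67) = 0.01568 K/W
ΣR = 0.06698 + 7.252×10^-4 + 0.1933 + 0.001693 + 9.264×10^-4 + 0.01568 = 0.2793 K/W
Q = ΔT/ΣR = (20.4 °C − -3.78 °C)/0.2793 = 86.57 W
From the inner boundary to the plate glass/borosilicate glass interface, ΣR_partial = 0.2627 K/W.
T_interface = T_in − Q·ΣR_partial = 20.4 °C − (86.57)(0.2627) = -2.34 °C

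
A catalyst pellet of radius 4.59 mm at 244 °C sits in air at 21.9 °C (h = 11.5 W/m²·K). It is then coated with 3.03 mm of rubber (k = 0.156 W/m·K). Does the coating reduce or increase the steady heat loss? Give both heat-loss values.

Critical radius for a sphere: r_cr = 2k/h = 0.0271 m = 2.71 cm.
Outer radius after coating: r₂ = 0.00459 + 0.00303 = 0.00762 m.
Since r₁ < r_cr and r₂ ≤ r_cr, the coating moves toward the maximum at r_cr — heat loss rises.
Bare: R = 1/(4πr₁²h) = 328.4 K/W; Q = 222.1/328.4 = 0.676 W.
Coated: R = R_cond + R_conv = 163.4 K/W; Q = 222.1/163.4 = 1.36 W.

increases: 0.676 → 1.36 W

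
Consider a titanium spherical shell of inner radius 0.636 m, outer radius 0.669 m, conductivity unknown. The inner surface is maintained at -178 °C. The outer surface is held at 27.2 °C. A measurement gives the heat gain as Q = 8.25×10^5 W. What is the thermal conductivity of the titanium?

ΣR = ΔT/Q = |-178 − 27.2|/8.25×10^5 = 2.487×10^-4 K/W
(1/r₁−1/r₂)/(4πk) = 2.487×10^-4 ⇒ k = 0.07756/(4π·2.487×10^-4) = 24.8 W/m·K

k = 24.8 W/m·K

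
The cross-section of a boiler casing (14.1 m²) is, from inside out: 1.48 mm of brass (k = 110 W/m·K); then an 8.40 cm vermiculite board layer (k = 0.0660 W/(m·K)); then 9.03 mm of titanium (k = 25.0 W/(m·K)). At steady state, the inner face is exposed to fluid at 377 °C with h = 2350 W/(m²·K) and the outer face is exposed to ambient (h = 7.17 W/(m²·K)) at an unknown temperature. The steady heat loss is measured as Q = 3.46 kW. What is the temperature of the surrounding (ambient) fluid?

Series resistances:
  R_conv,in = 1/(hA) = 1/(2350·14.1) = 3.018×10^-5 K/W
  R_brass = L/(kA) = 0.00148/(110·14.1) = 9.542×10^-7 K/W
  R_vermiculite board = L/(kA) = 0.0840/(0.0660·14.1) = 0.09026 K/W
  R_titanium = L/(kA) = 0.00903/(25.0·14.1) = 2.562×10^-5 K/W
  R_conv,out = 1/(hA) = 1/(7.17·14.1) = 0.009891 K/W
ΣR = 0.1002 K/W
ΔT = Q·ΣR = 3460 × 0.1002 = 346.7 K
Heat flows outward, so T_out = T_in − ΔT = 377 − 346.7 = 30.3 °C

T_out = 30.3 °C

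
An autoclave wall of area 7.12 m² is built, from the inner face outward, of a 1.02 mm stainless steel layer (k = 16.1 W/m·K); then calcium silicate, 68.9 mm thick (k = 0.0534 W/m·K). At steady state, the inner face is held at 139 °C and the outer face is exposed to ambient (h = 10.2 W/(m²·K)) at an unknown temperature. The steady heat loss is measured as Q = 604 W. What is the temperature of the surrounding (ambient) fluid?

T_out = 21.2 °C

Sum the resistances:
  R_stainless steel = L/(kA) = 0.00102/(16.1·7.12) = 8.898×10^-6 K/W
  R_calcium silicate = L/(kA) = 0.0689/(0.0534·7.12) = 0.1812 K/W
  R_conv,out = 1/(hA) = 1/(10.2·7.12) = 0.01377 K/W
ΣR = 0.1950 K/W
ΔT = Q·ΣR = 604 × 0.1950 = 117.8 K
Heat flows outward, so T_out = T_in − ΔT = 139 − 117.8 = 21.2 °C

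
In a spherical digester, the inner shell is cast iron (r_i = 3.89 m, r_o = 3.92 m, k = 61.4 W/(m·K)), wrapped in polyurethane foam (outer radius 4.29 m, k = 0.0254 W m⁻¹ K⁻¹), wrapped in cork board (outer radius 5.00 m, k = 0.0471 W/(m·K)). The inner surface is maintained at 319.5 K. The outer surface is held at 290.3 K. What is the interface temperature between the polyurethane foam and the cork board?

Treat each layer as a resistance in series:
  R_cast iron = (1/3.89 − 1/3.92)/(4πk) = 0.001967/(4π·61.4) = 2.550×10^-6 K/W
  R_polyurethane foam = (1/3.92 − 1/4.29)/(4πk) = 0.02200/(4π·0.0254) = 0.06893 K/W
  R_cork board = (1/4.29 − 1/5.00)/(4πk) = 0.03310/(4π·0.0471) = 0.05592 K/W
ΣR = 2.550×10^-6 + 0.06893 + 0.05592 = 0.1249 K/W
Q = ΔT/ΣR = (319.5 K − 290.3 K)/0.1249 = 233.8 W
From the inner boundary to the polyurethane foam/cork board interface, ΣR_partial = 0.06893 K/W.
T_interface = T_in − Q·ΣR_partial = 319.5 K − (233.8)(0.06893) = 303.4 K

T = 303.4 K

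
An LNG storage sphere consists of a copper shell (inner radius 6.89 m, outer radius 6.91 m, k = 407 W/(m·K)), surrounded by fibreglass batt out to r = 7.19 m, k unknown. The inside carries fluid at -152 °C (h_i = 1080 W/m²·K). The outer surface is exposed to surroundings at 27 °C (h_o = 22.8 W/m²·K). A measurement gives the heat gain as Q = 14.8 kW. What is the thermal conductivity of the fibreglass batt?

k = 0.0373 W/m·K

ΣR = ΔT/Q = |-152 − 27|/14800 = 0.01209 K/W
Known resistances:
  R_conv,in = 1/(4πr²h) = 1/(4π·6.89²·1080) = 1.552×10^-6 K/W
  R_copper = (1/6.89 − 1/6.91)/(4πk) = 4.201×10^-4/(4π·407) = 8.214×10^-8 K/W
  R_conv,out = 1/(4πr²h) = 1/(4π·7.19²·22.8) = 6.751×10^-5 K/W
R_fibreglass batt = ΣR − ΣR_known = 0.01209 − 6.914×10^-5 = 0.01202 K/W
(1/r₁−1/r₂)/(4πk) = 0.01202 ⇒ k = 0.005636/(4π·0.01202) = 0.0373 W/m·K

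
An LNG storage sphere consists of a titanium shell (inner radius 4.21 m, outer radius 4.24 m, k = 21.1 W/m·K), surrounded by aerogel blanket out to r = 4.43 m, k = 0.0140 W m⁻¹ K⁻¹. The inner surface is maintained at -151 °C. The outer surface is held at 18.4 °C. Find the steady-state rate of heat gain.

Q = 2950 W

Resistance network (inner→outer):
  R_titanium = (1/4.21 − 1/4.24)/(4πk) = 0.001681/(4π·21.1) = 6.338×10^-6 K/W
  R_aerogel blanket = (1/4.24 − 1/4.43)/(4πk) = 0.01012/(4π·0.0140) = 0.05750 K/W
ΣR = 6.338×10^-6 + 0.05750 = 0.05751 K/W
Q = ΔT/ΣR = (-151 °C − 18.4 °C)/0.05751 = -2950 W
(Negative Q ⇒ heat flows inward; heat gain = 2950 W.)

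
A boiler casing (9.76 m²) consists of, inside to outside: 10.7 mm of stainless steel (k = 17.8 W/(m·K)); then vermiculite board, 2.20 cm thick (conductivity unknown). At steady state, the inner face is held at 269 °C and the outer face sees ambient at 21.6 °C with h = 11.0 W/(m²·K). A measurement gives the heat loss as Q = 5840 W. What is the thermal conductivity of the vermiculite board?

ΣR = ΔT/Q = |269 − 21.6|/5840 = 0.04236 K/W
Known resistances:
  R_stainless steel = L/(kA) = 0.0107/(17.8·9.76) = 6.159×10^-5 K/W
  R_conv,out = 1/(hA) = 1/(11.0·9.76) = 0.009314 K/W
R_vermiculite board = ΣR − ΣR_known = 0.04236 − 0.009376 = 0.03298 K/W
L/(kA) = 0.03298 ⇒ k = 0.0220/(0.03298·9.76) = 0.0683 W/m·K

k = 0.0683 W/m·K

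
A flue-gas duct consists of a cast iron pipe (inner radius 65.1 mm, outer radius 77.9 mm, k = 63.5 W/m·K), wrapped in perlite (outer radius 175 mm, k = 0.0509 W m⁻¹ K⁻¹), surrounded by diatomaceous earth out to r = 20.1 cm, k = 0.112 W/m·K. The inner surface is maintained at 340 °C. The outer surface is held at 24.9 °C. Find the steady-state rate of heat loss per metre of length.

Q' = 116 W/m

Series thermal resistances, inner to outer:
  R'_cast iron = ln(0.0779/0.0651)/(2πk) = 0.1795/(2π·63.5) = 4.499×10^-4 m·K/W
  R'_perlite = ln(0.175/0.0779)/(2πk) = 0.8094/(2π·0.0509) = 2.531 m·K/W
  R'_diatomaceous earth = ln(0.201/0.175)/(2πk) = 0.1385/(2π·0.112) = 0.1968 m·K/W
ΣR = 4.499×10^-4 + 2.531 + 0.1968 = 2.728 m·K/W
Q' = ΔT/ΣR = (340 °C − 24.9 °C)/2.728 = 116 W/m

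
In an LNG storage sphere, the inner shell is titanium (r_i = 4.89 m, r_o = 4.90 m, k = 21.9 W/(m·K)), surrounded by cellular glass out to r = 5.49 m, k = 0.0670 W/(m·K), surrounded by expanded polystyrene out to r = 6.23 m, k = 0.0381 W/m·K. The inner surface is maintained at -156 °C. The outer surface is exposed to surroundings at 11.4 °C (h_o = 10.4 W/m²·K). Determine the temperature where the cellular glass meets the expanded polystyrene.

T = -95.0 °C

Treat each layer as a resistance in series:
  R_titanium = (1/4.89 − 1/4.90)/(4πk) = 4.173×10^-4/(4π·21.9) = 1.516×10^-6 K/W
  R_cellular glass = (1/4.90 − 1/5.49)/(4πk) = 0.02193/(4π·0.0670) = 0.02605 K/W
  R_expanded polystyrene = (1/5.49 − 1/6.23)/(4πk) = 0.02164/(4π·0.0381) = 0.04519 K/W
  R_conv,out = 1/(4πr²h) = 1/(4π·6.23²·10.4) = 1.971×10^-4 K/W
ΣR = 1.516×10^-6 + 0.02605 + 0.04519 + 1.971×10^-4 = 0.07144 K/W
Q = ΔT/ΣR = (-156 °C − 11.4 °C)/0.07144 = -2343 W
From the inner boundary to the cellular glass/expanded polystyrene interface, ΣR_partial = 0.02605 K/W.
T_interface = T_in − Q·ΣR_partial = -156 °C − (-2343)(0.02605) = -95.0 °C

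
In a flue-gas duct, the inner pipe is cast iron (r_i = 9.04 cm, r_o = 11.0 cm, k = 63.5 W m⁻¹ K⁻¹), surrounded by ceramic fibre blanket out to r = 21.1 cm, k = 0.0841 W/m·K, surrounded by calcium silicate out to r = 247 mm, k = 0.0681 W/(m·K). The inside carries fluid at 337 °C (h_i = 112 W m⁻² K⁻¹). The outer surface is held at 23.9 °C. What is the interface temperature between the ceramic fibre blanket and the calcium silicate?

Resistance network (inner→outer):
  R'_conv,in = 1/(2πr h) = 1/(2π·0.0904·112) = 0.01572 m·K/W
  R'_cast iron = ln(0.110/0.0904)/(2πk) = 0.1962/(2π·63.5) = 4.918×10^-4 m·K/W
  R'_ceramic fibre blanket = ln(0.211/0.110)/(2πk) = 0.6514/(2π·0.0841) = 1.233 m·K/W
  R'_calcium silicate = ln(0.247/0.211)/(2πk) = 0.1575/(2π·0.0681) = 0.3682 m·K/W
ΣR = 0.01572 + 4.918×10^-4 + 1.233 + 0.3682 = 1.617 m·K/W
Q' = ΔT/ΣR = (337 °C − 23.9 °C)/1.617 = 193.6 W/m
From the inner boundary to the ceramic fibre blanket/calcium silicate interface, ΣR_partial = 1.249 m·K/W.
T_interface = T_in − Q'·ΣR_partial = 337 °C − (193.6)(1.249) = 95.2 °C

T = 95.2 °C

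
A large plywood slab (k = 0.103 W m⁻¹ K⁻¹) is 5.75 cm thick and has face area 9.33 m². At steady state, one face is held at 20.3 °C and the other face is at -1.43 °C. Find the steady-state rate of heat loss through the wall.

Q = kA·ΔT/L = 0.103 × 9.33 × |20.3 °C − -1.43 °C| / 0.0575 = 363 W

Q = 363 W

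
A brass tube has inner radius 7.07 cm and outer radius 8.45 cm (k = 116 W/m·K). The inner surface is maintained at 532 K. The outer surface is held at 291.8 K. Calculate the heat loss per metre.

Q' = 2πk·ΔT/ln(r₂/r₁) = 2π × 116 × 240.2 / ln(0.0845/0.0707) = 9.82×10^5 W/m

Q' = 9.82×10^5 W/m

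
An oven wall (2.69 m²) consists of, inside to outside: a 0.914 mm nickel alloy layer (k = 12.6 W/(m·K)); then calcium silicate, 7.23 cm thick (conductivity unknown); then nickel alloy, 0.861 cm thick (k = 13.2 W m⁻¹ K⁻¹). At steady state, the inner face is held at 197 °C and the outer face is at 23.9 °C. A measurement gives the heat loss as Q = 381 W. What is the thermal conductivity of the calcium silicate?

ΣR = ΔT/Q = |197 − 23.9|/381 = 0.4543 K/W
Known resistances:
  R_nickel alloy = L/(kA) = 9.14×10^-4/(12.6·2.69) = 2.697×10^-5 K/W
  R_nickel alloy = L/(kA) = 0.00861/(13.2·2.69) = 2.425×10^-4 K/W
R_calcium silicate = ΣR − ΣR_known = 0.4543 − 2.695×10^-4 = 0.4540 K/W
L/(kA) = 0.4540 ⇒ k = 0.0723/(0.4540·2.69) = 0.0592 W/m·K

k = 0.0592 W/m·K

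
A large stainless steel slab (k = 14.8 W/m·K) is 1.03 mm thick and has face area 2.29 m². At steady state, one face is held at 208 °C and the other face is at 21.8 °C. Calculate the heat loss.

Q = kA·ΔT/L = 14.8 × 2.29 × |208 °C − 21.8 °C| / 0.00103 = 6.13×10^6 W

Q = 6130 kW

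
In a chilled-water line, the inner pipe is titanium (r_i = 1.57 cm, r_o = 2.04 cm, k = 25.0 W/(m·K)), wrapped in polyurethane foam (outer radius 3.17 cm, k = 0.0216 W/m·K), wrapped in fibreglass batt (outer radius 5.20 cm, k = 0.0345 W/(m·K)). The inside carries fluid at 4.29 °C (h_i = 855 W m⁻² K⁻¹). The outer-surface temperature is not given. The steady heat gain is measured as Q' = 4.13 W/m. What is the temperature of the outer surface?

Series resistances:
  R'_conv,in = 1/(2πr h) = 1/(2π·0.0157·855) = 0.01186 m·K/W
  R'_titanium = ln(0.0204/0.0157)/(2πk) = 0.2619/(2π·25.0) = 0.001667 m·K/W
  R'_polyurethane foam = ln(0.0317/0.0204)/(2πk) = 0.4408/(2π·0.0216) = 3.248 m·K/W
  R'_fibreglass batt = ln(0.0520/0.0317)/(2πk) = 0.4949/(2π·0.0345) = 2.283 m·K/W
ΣR = 5.545 m·K/W
ΔT = Q'·ΣR = 4.13 × 5.545 = 22.90 K
Heat flows inward, so T_out = T_in + ΔT = 4.29 + 22.90 = 27.2 °C

T_out = 27.2 °C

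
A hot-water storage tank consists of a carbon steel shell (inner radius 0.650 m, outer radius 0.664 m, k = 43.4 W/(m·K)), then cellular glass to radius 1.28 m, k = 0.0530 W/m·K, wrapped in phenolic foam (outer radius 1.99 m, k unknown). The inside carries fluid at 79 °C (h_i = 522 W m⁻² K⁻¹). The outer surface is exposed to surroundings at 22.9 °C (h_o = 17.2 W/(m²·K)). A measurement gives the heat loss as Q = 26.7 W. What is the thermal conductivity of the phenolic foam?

ΣR = ΔT/Q = |79 − 22.9|/26.7 = 2.101 K/W
Known resistances:
  R_conv,in = 1/(4πr²h) = 1/(4π·0.650²·522) = 3.608×10^-4 K/W
  R_carbon steel = (1/0.650 − 1/0.664)/(4πk) = 0.03244/(4π·43.4) = 5.948×10^-5 K/W
  R_cellular glass = (1/0.664 − 1/1.28)/(4πk) = 0.7248/(4π·0.0530) = 1.088 K/W
  R_conv,out = 1/(4πr²h) = 1/(4π·1.99²·17.2) = 0.001168 K/W
R_phenolic foam = ΣR − ΣR_known = 2.101 − 1.090 = 1.011 K/W
(1/r₁−1/r₂)/(4πk) = 1.011 ⇒ k = 0.2787/(4π·1.011) = 0.0219 W/m·K

k = 0.0219 W/m·K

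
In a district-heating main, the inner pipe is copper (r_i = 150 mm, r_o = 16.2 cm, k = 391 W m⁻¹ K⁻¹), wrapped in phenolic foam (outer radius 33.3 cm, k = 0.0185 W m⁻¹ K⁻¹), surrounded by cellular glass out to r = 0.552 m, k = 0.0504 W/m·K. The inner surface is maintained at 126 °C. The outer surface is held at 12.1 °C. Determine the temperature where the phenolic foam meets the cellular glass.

T = 35.4 °C

Resistance network (inner→outer):
  R'_copper = ln(0.162/0.150)/(2πk) = 0.07696/(2π·391) = 3.133×10^-5 m·K/W
  R'_phenolic foam = ln(0.333/0.162)/(2πk) = 0.7205/(2π·0.0185) = 6.199 m·K/W
  R'_cellular glass = ln(0.552/0.333)/(2πk) = 0.5054/(2π·0.0504) = 1.596 m·K/W
ΣR = 3.133×10^-5 + 6.199 + 1.596 = 7.795 m·K/W
Q' = ΔT/ΣR = (126 °C − 12.1 °C)/7.795 = 14.61 W/m
From the inner boundary to the phenolic foam/cellular glass interface, ΣR_partial = 6.199 m·K/W.
T_interface = T_in − Q'·ΣR_partial = 126 °C − (14.61)(6.199) = 35.4 °C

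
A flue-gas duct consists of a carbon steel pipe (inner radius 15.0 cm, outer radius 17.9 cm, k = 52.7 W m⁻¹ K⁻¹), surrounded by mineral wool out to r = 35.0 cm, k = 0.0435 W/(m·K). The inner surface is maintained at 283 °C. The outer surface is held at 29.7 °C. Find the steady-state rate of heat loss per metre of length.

Q' = 103 W/m

Treat each layer as a resistance in series:
  R'_carbon steel = ln(0.179/0.150)/(2πk) = 0.1768/(2π·52.7) = 5.338×10^-4 m·K/W
  R'_mineral wool = ln(0.350/0.179)/(2πk) = 0.6705/(2π·0.0435) = 2.453 m·K/W
ΣR = 5.338×10^-4 + 2.453 = 2.454 m·K/W
Q' = ΔT/ΣR = (283 °C − 29.7 °C)/2.454 = 103 W/m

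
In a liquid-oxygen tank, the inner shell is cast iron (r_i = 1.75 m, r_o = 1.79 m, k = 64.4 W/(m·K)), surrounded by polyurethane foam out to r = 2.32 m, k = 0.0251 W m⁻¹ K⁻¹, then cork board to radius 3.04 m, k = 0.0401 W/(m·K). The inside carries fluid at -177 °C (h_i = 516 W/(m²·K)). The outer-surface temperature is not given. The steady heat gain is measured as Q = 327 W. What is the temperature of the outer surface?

Sum the resistances:
  R_conv,in = 1/(4πr²h) = 1/(4π·1.75²·516) = 5.036×10^-5 K/W
  R_cast iron = (1/1.75 − 1/1.79)/(4πk) = 0.01277/(4π·64.4) = 1.578×10^-5 K/W
  R_polyurethane foam = (1/1.79 − 1/2.32)/(4πk) = 0.1276/(4π·0.0251) = 0.4046 K/W
  R_cork board = (1/2.32 − 1/3.04)/(4πk) = 0.1021/(4π·0.0401) = 0.2026 K/W
ΣR = 0.6073 K/W
ΔT = Q·ΣR = 327 × 0.6073 = 198.6 K
Heat flows inward, so T_out = T_in + ΔT = -177 + 198.6 = 21.6 °C

T_out = 21.6 °C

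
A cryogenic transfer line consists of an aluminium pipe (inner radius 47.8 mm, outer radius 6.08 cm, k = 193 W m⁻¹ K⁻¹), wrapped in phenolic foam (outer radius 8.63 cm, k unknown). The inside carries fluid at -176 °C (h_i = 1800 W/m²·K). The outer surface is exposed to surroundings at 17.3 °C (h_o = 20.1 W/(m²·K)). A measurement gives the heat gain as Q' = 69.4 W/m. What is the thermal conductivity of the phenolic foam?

ΣR = ΔT/Q' = |-176 − 17.3|/69.4 = 2.785 m·K/W
Known resistances:
  R'_conv,in = 1/(2πr h) = 1/(2π·0.0478·1800) = 0.001850 m·K/W
  R'_aluminium = ln(0.0608/0.0478)/(2πk) = 0.2406/(2π·193) = 1.984×10^-4 m·K/W
  R'_conv,out = 1/(2πr h) = 1/(2π·0.0863·20.1) = 0.09175 m·K/W
R_phenolic foam = ΣR − ΣR_known = 2.785 − 0.09380 = 2.691 m·K/W
ln(r₂/r₁)/(2πk) = 2.691 ⇒ k = 0.3502/(2π·2.691) = 0.0207 W/m·K

k = 0.0207 W/m·K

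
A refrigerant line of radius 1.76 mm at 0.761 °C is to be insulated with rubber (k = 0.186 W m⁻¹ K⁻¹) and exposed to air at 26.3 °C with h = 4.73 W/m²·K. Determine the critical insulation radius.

r_cr = 3.93 cm

For a cylinder, r_cr = k_ins/h = 0.186/4.73 = 0.0393 m = 3.93 cm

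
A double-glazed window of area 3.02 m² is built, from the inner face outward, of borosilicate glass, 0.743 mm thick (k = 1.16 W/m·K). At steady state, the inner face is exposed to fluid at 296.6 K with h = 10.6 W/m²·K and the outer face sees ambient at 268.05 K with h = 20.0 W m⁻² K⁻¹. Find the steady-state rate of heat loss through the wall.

Resistance network (inner→outer):
  R_conv,in = 1/(hA) = 1/(10.6·3.02) = 0.03124 K/W
  R_borosilicate glass = L/(kA) = 7.43×10^-4/(1.16·3.02) = 2.121×10^-4 K/W
  R_conv,out = 1/(hA) = 1/(20.0·3.02) = 0.01656 K/W
ΣR = 0.03124 + 2.121×10^-4 + 0.01656 = 0.04801 K/W
Q = ΔT/ΣR = (296.6 K − 268.05 K)/0.04801 = 595 W

Q = 595 W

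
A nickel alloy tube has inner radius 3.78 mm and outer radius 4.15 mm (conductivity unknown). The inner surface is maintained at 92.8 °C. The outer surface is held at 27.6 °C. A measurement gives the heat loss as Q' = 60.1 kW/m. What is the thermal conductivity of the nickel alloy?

k = 13.7 W/m·K

ΣR = ΔT/Q' = |92.8 − 27.6|/60100 = 0.001085 m·K/W
ln(r₂/r₁)/(2πk) = 0.001085 ⇒ k = 0.09338/(2π·0.001085) = 13.7 W/m·K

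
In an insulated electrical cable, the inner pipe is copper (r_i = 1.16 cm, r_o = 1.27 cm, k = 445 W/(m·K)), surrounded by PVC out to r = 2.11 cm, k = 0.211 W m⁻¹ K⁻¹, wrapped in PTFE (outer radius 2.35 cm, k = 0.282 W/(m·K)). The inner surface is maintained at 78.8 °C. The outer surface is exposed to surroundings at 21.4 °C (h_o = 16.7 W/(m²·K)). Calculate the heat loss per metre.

Treat each layer as a resistance in series:
  R'_copper = ln(0.0127/0.0116)/(2πk) = 0.09060/(2π·445) = 3.240×10^-5 m·K/W
  R'_PVC = ln(0.0211/0.0127)/(2πk) = 0.5077/(2π·0.211) = 0.3829 m·K/W
  R'_PTFE = ln(0.0235/0.0211)/(2πk) = 0.1077/(2π·0.282) = 0.06080 m·K/W
  R'_conv,out = 1/(2πr h) = 1/(2π·0.0235·16.7) = 0.4055 m·K/W
ΣR = 3.240×10^-5 + 0.3829 + 0.06080 + 0.4055 = 0.8492 m·K/W
Q' = ΔT/ΣR = (78.8 °C − 21.4 °C)/0.8492 = 67.6 W/m

Q' = 67.6 W/m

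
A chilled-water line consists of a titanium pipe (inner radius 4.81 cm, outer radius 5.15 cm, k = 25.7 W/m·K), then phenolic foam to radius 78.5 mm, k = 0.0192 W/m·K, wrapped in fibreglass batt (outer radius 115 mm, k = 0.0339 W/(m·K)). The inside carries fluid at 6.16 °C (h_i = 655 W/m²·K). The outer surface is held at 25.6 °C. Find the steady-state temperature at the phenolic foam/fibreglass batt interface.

Series thermal resistances, inner to outer:
  R'_conv,in = 1/(2πr h) = 1/(2π·0.0481·655) = 0.005052 m·K/W
  R'_titanium = ln(0.0515/0.0481)/(2πk) = 0.06830/(2π·25.7) = 4.230×10^-4 m·K/W
  R'_phenolic foam = ln(0.0785/0.0515)/(2πk) = 0.4215/(2π·0.0192) = 3.494 m·K/W
  R'_fibreglass batt = ln(0.115/0.0785)/(2πk) = 0.3818/(2π·0.0339) = 1.793 m·K/W
ΣR = 0.005052 + 4.230×10^-4 + 3.494 + 1.793 = 5.292 m·K/W
Q' = ΔT/ΣR = (6.16 °C − 25.6 °C)/5.292 = -3.673 W/m
From the inner boundary to the phenolic foam/fibreglass batt interface, ΣR_partial = 3.499 m·K/W.
T_interface = T_in − Q'·ΣR_partial = 6.16 °C − (-3.673)(3.499) = 19.0 °C

T = 19.0 °C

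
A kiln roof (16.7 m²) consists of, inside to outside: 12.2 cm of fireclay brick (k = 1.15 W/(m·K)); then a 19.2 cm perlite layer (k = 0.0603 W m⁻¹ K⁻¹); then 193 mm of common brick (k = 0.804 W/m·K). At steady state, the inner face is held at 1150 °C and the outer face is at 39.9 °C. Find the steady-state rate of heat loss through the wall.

Treat each layer as a resistance in series:
  R_fireclay brick = L/(kA) = 0.122/(1.15·16.7) = 0.006353 K/W
  R_perlite = L/(kA) = 0.192/(0.0603·16.7) = 0.1907 K/W
  R_common brick = L/(kA) = 0.193/(0.804·16.7) = 0.01437 K/W
ΣR = 0.006353 + 0.1907 + 0.01437 = 0.2114 K/W
Q = ΔT/ΣR = (1150 °C − 39.9 °C)/0.2114 = 5250 W

Q = 5.25 kW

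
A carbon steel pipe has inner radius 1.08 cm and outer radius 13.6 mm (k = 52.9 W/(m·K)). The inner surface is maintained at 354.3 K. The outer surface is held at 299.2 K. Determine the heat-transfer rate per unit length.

Q' = 79400 W/m

Q' = 2πk·ΔT/ln(r₂/r₁) = 2π × 52.9 × 55.1 / ln(0.0136/0.0108) = 79400 W/m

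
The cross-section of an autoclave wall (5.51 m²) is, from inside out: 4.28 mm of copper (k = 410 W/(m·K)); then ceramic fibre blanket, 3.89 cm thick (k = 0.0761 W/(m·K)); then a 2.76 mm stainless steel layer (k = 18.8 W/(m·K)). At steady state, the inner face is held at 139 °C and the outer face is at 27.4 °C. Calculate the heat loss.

Treat each layer as a resistance in series:
  R_copper = L/(kA) = 0.00428/(410·5.51) = 1.895×10^-6 K/W
  R_ceramic fibre blanket = L/(kA) = 0.0389/(0.0761·5.51) = 0.09277 K/W
  R_stainless steel = L/(kA) = 0.00276/(18.8·5.51) = 2.664×10^-5 K/W
ΣR = 1.895×10^-6 + 0.09277 + 2.664×10^-5 = 0.09280 K/W
Q = ΔT/ΣR = (139 °C − 27.4 °C)/0.09280 = 1200 W

Q = 1200 W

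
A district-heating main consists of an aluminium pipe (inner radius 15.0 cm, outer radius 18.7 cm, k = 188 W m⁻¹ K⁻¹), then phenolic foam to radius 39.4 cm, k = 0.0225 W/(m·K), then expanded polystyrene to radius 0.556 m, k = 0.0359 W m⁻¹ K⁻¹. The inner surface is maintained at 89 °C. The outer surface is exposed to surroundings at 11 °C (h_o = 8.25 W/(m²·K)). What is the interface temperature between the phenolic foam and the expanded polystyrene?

Treat each layer as a resistance in series:
  R'_aluminium = ln(0.187/0.150)/(2πk) = 0.2205/(2π·188) = 1.866×10^-4 m·K/W
  R'_phenolic foam = ln(0.394/0.187)/(2πk) = 0.7452/(2π·0.0225) = 5.272 m·K/W
  R'_expanded polystyrene = ln(0.556/0.394)/(2πk) = 0.3444/(2π·0.0359) = 1.527 m·K/W
  R'_conv,out = 1/(2πr h) = 1/(2π·0.556·8.25) = 0.03470 m·K/W
ΣR = 1.866×10^-4 + 5.272 + 1.527 + 0.03470 = 6.834 m·K/W
Q' = ΔT/ΣR = (89 °C − 11 °C)/6.834 = 11.41 W/m
From the inner boundary to the phenolic foam/expanded polystyrene interface, ΣR_partial = 5.272 m·K/W.
T_interface = T_in − Q'·ΣR_partial = 89 °C − (11.41)(5.272) = 28.8 °C

T = 28.8 °C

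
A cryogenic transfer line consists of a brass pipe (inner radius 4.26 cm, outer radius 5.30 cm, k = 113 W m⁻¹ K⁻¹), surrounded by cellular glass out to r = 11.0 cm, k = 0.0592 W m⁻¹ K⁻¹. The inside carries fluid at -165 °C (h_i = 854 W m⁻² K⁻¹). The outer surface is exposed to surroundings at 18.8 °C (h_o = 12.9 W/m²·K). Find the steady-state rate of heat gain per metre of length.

Series thermal resistances, inner to outer:
  R'_conv,in = 1/(2πr h) = 1/(2π·0.0426·854) = 0.004375 m·K/W
  R'_brass = ln(0.0530/0.0426)/(2πk) = 0.2184/(2π·113) = 3.077×10^-4 m·K/W
  R'_cellular glass = ln(0.110/0.0530)/(2πk) = 0.7302/(2π·0.0592) = 1.963 m·K/W
  R'_conv,out = 1/(2πr h) = 1/(2π·0.110·12.9) = 0.1122 m·K/W
ΣR = 0.004375 + 3.077×10^-4 + 1.963 + 0.1122 = 2.080 m·K/W
Q' = ΔT/ΣR = (-165 °C − 18.8 °C)/2.080 = -88.4 W/m
(Negative Q' ⇒ heat flows inward; heat gain = 88.4 W/m.)

Q' = 88.4 W/m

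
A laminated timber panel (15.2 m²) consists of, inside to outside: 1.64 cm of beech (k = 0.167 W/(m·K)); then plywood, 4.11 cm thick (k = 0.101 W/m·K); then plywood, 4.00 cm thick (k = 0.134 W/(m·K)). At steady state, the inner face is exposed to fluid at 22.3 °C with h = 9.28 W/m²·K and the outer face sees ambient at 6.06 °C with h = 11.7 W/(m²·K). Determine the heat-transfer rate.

Q = 248 W

Treat each layer as a resistance in series:
  R_conv,in = 1/(hA) = 1/(9.28·15.2) = 0.007089 K/W
  R_beech = L/(kA) = 0.0164/(0.167·15.2) = 0.006461 K/W
  R_plywood = L/(kA) = 0.0411/(0.101·15.2) = 0.02677 K/W
  R_plywood = L/(kA) = 0.0400/(0.134·15.2) = 0.01964 K/W
  R_conv,out = 1/(hA) = 1/(11.7·15.2) = 0.005623 K/W
ΣR = 0.007089 + 0.006461 + 0.02677 + 0.01964 + 0.005623 = 0.06558 K/W
Q = ΔT/ΣR = (22.3 °C − 6.06 °C)/0.06558 = 248 W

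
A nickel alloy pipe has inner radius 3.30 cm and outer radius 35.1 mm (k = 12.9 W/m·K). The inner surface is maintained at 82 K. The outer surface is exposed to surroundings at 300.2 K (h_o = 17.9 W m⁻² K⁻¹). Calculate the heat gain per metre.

Q' = 859 W/m

Resistance network (inner→outer):
  R'_nickel alloy = ln(0.0351/0.0330)/(2πk) = 0.06169/(2π·12.9) = 7.612×10^-4 m·K/W
  R'_conv,out = 1/(2πr h) = 1/(2π·0.0351·17.9) = 0.2533 m·K/W
ΣR = 7.612×10^-4 + 0.2533 = 0.2541 m·K/W
Q' = ΔT/ΣR = (82 K − 300.2 K)/0.2541 = -859 W/m
(Negative Q' ⇒ heat flows inward; heat gain = 859 W/m.)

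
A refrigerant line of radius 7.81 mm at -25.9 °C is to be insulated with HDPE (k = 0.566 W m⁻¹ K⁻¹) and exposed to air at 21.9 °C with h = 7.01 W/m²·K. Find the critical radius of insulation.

For a cylinder, r_cr = k_ins/h = 0.566/7.01 = 0.0807 m = 8.07 cm

r_cr = 8.07 cm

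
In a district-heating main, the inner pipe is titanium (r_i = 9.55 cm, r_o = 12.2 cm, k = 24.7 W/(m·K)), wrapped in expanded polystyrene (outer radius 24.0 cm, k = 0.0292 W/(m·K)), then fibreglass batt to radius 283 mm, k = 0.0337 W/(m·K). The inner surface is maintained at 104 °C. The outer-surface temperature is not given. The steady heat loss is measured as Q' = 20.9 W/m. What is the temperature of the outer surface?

Series resistances:
  R'_titanium = ln(0.122/0.0955)/(2πk) = 0.2449/(2π·24.7) = 0.001578 m·K/W
  R'_expanded polystyrene = ln(0.240/0.122)/(2πk) = 0.6766/(2π·0.0292) = 3.688 m·K/W
  R'_fibreglass batt = ln(0.283/0.240)/(2πk) = 0.1648/(2π·0.0337) = 0.7783 m·K/W
ΣR = 4.468 m·K/W
ΔT = Q'·ΣR = 20.9 × 4.468 = 93.38 K
Heat flows outward, so T_out = T_in − ΔT = 104 − 93.38 = 10.6 °C

T_out = 10.6 °C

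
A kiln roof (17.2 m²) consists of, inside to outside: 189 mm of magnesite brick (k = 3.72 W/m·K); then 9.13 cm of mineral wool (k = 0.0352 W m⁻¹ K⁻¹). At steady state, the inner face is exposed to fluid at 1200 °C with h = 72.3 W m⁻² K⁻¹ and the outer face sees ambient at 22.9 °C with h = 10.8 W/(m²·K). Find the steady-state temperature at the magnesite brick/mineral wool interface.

Treat each layer as a resistance in series:
  R_conv,in = 1/(hA) = 1/(72.3·17.2) = 8.041×10^-4 K/W
  R_magnesite brick = L/(kA) = 0.189/(3.72·17.2) = 0.002954 K/W
  R_mineral wool = L/(kA) = 0.0913/(0.0352·17.2) = 0.1508 K/W
  R_conv,out = 1/(hA) = 1/(10.8·17.2) = 0.005383 K/W
ΣR = 8.041×10^-4 + 0.002954 + 0.1508 + 0.005383 = 0.1599 K/W
Q = ΔT/ΣR = (1200 °C − 22.9 °C)/0.1599 = 7361 W
From the inner boundary to the magnesite brick/mineral wool interface, ΣR_partial = 0.003758 K/W.
T_interface = T_in − Q·ΣR_partial = 1200 °C − (7361)(0.003758) = 1172 °C

T = 1172 °C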